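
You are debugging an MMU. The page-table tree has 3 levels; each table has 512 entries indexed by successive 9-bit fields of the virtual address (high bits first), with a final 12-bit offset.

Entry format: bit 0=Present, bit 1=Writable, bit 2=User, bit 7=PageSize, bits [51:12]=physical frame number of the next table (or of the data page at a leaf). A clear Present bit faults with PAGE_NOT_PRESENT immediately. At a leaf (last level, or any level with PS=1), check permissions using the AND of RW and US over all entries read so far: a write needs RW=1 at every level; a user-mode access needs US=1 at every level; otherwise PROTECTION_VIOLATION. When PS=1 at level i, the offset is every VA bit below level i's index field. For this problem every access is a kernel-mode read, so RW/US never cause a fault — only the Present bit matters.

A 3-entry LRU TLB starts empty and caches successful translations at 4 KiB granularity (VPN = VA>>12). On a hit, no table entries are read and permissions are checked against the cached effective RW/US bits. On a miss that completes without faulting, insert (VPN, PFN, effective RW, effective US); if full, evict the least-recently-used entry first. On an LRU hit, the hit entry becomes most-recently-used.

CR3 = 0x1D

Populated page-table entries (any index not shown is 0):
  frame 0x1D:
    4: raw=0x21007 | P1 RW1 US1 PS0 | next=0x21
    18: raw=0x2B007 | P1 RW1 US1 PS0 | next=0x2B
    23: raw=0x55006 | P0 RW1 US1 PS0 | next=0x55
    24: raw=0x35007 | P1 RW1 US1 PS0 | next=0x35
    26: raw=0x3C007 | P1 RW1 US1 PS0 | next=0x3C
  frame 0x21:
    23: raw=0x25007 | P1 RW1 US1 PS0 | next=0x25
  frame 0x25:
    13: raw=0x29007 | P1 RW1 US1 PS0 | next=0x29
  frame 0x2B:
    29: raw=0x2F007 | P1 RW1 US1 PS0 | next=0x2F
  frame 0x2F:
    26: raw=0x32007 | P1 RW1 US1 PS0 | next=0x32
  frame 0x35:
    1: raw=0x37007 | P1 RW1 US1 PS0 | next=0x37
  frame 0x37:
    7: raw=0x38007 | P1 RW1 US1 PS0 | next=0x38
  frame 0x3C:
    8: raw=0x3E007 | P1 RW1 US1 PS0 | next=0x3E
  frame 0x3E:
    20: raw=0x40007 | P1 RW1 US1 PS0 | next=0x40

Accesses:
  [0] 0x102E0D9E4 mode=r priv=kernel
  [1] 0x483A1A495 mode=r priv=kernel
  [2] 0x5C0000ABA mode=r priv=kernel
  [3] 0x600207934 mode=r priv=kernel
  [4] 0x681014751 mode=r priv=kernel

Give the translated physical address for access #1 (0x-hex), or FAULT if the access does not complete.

Trace:
#0 VA=0x102E0D9E4 (r,kernel):
  L0 @0x1D[4] → 0x21007  P=1,RW=1,US=1,PS=0
  L1 @0x21[23] → 0x25007  P=1,RW=1,US=1,PS=0
  L2 @0x25[13] → 0x29007  P=1,RW=1,US=1,PS=0
  → PA=0x299E4  (3 entries read)
#1 VA=0x483A1A495 (r,kernel):
  L0 @0x1D[18] → 0x2B007  P=1,RW=1,US=1,PS=0
  L1 @0x2B[29] → 0x2F007  P=1,RW=1,US=1,PS=0
  L2 @0x2F[26] → 0x32007  P=1,RW=1,US=1,PS=0
  → PA=0x32495  (3 entries read)
#2 VA=0x5C0000ABA (r,kernel):
  L0 @0x1D[23] → 0x55006  P=0,RW=1,US=1,PS=0
  → PAGE_NOT_PRESENT  (1 entries read)
#3 VA=0x600207934 (r,kernel):
  L0 @0x1D[24] → 0x35007  P=1,RW=1,US=1,PS=0
  L1 @0x35[1] → 0x37007  P=1,RW=1,US=1,PS=0
  L2 @0x37[7] → 0x38007  P=1,RW=1,US=1,PS=0
  → PA=0x38934  (3 entries read)
#4 VA=0x681014751 (r,kernel):
  L0 @0x1D[26] → 0x3C007  P=1,RW=1,US=1,PS=0
  L1 @0x3C[8] → 0x3E007  P=1,RW=1,US=1,PS=0
  L2 @0x3E[20] → 0x40007  P=1,RW=1,US=1,PS=0
  → PA=0x40751  (3 entries read)

Access #1 PA: 0x32495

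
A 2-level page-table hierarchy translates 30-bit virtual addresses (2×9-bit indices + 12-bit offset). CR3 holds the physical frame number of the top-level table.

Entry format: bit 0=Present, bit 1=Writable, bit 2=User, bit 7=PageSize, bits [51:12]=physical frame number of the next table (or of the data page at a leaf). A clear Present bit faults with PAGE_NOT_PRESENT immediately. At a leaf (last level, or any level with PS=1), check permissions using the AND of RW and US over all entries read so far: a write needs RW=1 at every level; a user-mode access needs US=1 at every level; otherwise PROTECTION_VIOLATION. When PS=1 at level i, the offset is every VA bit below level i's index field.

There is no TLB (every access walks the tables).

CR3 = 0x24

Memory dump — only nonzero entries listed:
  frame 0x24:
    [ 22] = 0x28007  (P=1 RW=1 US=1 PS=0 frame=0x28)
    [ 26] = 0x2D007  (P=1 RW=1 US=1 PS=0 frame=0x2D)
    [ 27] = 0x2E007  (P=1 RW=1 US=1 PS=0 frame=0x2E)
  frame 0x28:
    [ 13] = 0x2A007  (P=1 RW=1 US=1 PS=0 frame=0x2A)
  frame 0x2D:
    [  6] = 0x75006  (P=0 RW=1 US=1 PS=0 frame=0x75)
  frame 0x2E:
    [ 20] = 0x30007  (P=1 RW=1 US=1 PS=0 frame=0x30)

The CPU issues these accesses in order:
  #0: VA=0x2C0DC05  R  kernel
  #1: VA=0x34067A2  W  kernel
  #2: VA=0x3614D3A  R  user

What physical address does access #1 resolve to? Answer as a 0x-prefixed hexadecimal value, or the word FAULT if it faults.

Trace:
#0 VA=0x2C0DC05 (r,kernel):
  lvl0: tbl 0x24, slot 22 ⇒ 0x28007 (P1/RW1/US1/PS0)
  lvl1: tbl 0x28, slot 13 ⇒ 0x2A007 (P1/RW1/US1/PS0)
  ✓ 0x2AC05  — 2 lookups
#1 VA=0x34067A2 (w,kernel):
  lvl0: tbl 0x24, slot 26 ⇒ 0x2D007 (P1/RW1/US1/PS0)
  lvl1: tbl 0x2D, slot 6 ⇒ 0x75006 (P0/RW1/US1/PS0)
  ⇒ fault: PAGE_NOT_PRESENT  — 2 lookups
#2 VA=0x3614D3A (r,user):
  lvl0: tbl 0x24, slot 27 ⇒ 0x2E007 (P1/RW1/US1/PS0)
  lvl1: tbl 0x2E, slot 20 ⇒ 0x30007 (P1/RW1/US1/PS0)
  ✓ 0x30D3A  — 2 lookups

Access #1 PA: FAULT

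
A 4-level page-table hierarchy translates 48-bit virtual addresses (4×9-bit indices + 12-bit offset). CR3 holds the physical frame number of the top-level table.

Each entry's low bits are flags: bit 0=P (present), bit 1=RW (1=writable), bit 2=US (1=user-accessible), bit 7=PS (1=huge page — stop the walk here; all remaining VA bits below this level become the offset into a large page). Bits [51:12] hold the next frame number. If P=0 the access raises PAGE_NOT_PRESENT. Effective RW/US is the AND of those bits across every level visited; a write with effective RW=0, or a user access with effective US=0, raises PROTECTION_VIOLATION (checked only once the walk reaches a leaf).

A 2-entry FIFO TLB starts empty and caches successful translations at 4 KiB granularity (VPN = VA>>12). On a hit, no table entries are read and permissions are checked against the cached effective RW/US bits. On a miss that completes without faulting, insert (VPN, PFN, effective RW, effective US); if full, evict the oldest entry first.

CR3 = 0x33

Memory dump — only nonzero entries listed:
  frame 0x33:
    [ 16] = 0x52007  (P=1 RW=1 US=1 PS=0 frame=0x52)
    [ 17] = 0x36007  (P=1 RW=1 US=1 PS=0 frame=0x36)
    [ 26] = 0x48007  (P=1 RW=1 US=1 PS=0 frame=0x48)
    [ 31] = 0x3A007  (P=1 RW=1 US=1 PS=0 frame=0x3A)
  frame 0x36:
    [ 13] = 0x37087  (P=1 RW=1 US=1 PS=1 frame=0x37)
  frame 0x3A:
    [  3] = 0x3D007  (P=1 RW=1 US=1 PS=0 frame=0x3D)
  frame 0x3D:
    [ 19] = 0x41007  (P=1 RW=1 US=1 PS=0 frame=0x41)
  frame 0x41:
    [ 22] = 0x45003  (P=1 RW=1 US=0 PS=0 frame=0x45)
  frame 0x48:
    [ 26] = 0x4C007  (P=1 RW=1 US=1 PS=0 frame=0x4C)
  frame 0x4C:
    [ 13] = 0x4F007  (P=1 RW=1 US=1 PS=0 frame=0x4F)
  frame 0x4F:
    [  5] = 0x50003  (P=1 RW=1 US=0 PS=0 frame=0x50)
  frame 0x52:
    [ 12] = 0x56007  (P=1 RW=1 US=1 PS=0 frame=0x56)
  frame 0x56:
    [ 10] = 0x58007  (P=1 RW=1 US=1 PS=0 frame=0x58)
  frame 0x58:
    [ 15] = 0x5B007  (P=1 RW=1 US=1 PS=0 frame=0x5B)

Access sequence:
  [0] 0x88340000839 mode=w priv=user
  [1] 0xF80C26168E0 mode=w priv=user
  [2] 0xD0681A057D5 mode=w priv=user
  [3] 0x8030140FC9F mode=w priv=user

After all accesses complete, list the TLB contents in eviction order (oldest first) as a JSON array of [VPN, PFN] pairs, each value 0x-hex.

Walk each access:
#0 VA=0x88340000839 (w,user):
  L0: frame=0x33 idx=17 entry=0x36007 [P=1 RW=1 US=1 PS=0]
  L1: frame=0x36 idx=13 entry=0x37087 [P=1 RW=1 US=1 PS=1]
  ✓ 0x37839 (huge @L1)  — 2 lookups
#1 VA=0xF80C26168E0 (w,user):
  L0: frame=0x33 idx=31 entry=0x3A007 [P=1 RW=1 US=1 PS=0]
  L1: frame=0x3A idx=3 entry=0x3D007 [P=1 RW=1 US=1 PS=0]
  L2: frame=0x3D idx=19 entry=0x41007 [P=1 RW=1 US=1 PS=0]
  L3: frame=0x41 idx=22 entry=0x45003 [P=1 RW=1 US=0 PS=0]
  ⇒ fault: PROTECTION_VIOLATION  — 4 lookups
#2 VA=0xD0681A057D5 (w,user):
  L0: frame=0x33 idx=26 entry=0x48007 [P=1 RW=1 US=1 PS=0]
  L1: frame=0x48 idx=26 entry=0x4C007 [P=1 RW=1 US=1 PS=0]
  L2: frame=0x4C idx=13 entry=0x4F007 [P=1 RW=1 US=1 PS=0]
  L3: frame=0x4F idx=5 entry=0x50003 [P=1 RW=1 US=0 PS=0]
  ⇒ fault: PROTECTION_VIOLATION  — 4 lookups
#3 VA=0x8030140FC9F (w,user):
  L0: frame=0x33 idx=16 entry=0x52007 [P=1 RW=1 US=1 PS=0]
  L1: frame=0x52 idx=12 entry=0x56007 [P=1 RW=1 US=1 PS=0]
  L2: frame=0x56 idx=10 entry=0x58007 [P=1 RW=1 US=1 PS=0]
  L3: frame=0x58 idx=15 entry=0x5B007 [P=1 RW=1 US=1 PS=0]
  ✓ 0x5BC9F  — 4 lookups

TLB: [["0x88340000", "0x37"], ["0x8030140F", "0x5B"]]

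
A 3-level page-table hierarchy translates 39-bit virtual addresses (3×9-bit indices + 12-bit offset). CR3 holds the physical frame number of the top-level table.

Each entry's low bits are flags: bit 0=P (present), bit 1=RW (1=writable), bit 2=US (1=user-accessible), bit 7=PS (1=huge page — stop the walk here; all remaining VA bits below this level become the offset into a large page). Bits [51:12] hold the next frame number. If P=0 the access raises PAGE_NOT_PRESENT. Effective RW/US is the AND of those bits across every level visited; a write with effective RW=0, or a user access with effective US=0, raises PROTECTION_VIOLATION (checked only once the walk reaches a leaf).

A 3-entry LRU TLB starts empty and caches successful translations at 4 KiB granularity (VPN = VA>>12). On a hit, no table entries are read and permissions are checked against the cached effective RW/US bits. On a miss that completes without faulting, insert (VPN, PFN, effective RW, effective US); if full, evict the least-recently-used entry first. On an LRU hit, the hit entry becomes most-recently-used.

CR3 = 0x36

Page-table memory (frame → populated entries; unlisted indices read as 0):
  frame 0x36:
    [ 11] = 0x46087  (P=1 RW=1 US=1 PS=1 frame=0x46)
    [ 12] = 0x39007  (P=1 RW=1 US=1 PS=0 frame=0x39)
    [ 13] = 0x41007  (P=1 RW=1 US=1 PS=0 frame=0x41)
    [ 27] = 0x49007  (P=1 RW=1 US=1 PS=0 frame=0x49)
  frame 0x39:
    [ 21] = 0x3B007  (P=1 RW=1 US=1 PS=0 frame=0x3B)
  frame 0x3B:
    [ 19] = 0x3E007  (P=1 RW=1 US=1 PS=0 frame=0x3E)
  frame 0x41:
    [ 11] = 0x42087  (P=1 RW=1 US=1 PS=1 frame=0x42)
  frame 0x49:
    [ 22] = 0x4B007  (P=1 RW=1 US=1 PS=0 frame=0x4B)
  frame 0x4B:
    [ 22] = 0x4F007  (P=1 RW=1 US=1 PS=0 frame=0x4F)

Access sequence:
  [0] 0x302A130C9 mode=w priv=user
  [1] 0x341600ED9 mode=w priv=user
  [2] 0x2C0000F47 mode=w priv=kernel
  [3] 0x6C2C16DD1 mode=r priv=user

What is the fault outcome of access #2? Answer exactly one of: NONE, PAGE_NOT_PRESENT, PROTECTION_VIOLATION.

Trace:
#0 VA=0x302A130C9 (w,user):
  L0 @0x36[12] → 0x39007  P=1,RW=1,US=1,PS=0
  L1 @0x39[21] → 0x3B007  P=1,RW=1,US=1,PS=0
  L2 @0x3B[19] → 0x3E007  P=1,RW=1,US=1,PS=0
  ✓ 0x3E0C9  — 3 lookups
#1 VA=0x341600ED9 (w,user):
  L0 @0x36[13] → 0x41007  P=1,RW=1,US=1,PS=0
  L1 @0x41[11] → 0x42087  P=1,RW=1,US=1,PS=1
  ✓ 0x42ED9 (huge @L1)  — 2 lookups
#2 VA=0x2C0000F47 (w,kernel):
  L0 @0x36[11] → 0x46087  P=1,RW=1,US=1,PS=1
  ✓ 0x46F47 (huge @L0)  — 1 lookups
#3 VA=0x6C2C16DD1 (r,user):
  L0 @0x36[27] → 0x49007  P=1,RW=1,US=1,PS=0
  L1 @0x49[22] → 0x4B007  P=1,RW=1,US=1,PS=0
  L2 @0x4B[22] → 0x4F007  P=1,RW=1,US=1,PS=0
  ✓ 0x4FDD1  — 3 lookups

Access #2 fault: NONE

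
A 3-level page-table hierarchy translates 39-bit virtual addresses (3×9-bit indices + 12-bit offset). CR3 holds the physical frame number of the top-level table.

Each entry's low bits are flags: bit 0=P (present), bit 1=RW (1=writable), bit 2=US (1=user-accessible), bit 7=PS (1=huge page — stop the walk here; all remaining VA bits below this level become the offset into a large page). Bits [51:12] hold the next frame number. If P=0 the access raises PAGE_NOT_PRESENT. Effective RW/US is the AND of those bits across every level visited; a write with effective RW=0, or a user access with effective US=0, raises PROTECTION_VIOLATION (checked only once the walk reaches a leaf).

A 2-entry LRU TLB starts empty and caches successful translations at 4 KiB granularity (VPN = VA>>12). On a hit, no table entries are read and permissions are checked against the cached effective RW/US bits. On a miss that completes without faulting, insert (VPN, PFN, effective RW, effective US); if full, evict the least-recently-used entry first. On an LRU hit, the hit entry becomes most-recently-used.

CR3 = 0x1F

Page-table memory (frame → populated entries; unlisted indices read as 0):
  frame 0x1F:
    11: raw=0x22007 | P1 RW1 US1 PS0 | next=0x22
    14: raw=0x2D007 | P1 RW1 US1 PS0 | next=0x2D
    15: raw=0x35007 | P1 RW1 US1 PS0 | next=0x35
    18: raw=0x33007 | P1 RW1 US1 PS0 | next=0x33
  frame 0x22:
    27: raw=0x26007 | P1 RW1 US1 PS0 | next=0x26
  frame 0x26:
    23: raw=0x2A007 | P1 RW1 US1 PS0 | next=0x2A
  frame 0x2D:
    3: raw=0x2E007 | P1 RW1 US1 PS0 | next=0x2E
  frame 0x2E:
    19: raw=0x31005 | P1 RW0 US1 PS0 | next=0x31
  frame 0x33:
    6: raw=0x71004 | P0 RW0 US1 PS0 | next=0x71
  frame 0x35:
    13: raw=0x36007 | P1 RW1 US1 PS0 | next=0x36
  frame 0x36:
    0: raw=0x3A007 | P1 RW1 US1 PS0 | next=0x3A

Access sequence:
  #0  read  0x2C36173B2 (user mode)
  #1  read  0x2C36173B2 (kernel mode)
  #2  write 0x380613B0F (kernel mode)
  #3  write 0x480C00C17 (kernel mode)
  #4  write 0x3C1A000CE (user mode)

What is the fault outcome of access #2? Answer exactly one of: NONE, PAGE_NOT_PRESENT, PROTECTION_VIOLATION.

Per-access translation:
#0 VA=0x2C36173B2 (r,user):
  L0 @0x1F[11] → 0x22007  P=1,RW=1,US=1,PS=0
  L1 @0x22[27] → 0x26007  P=1,RW=1,US=1,PS=0
  L2 @0x26[23] → 0x2A007  P=1,RW=1,US=1,PS=0
  ⇒ phys 0x2A3B2  [3 reads]
#1 VA=0x2C36173B2 (r,kernel):
  TLB hit vpn=0x2C3617 → PA=0x2A3B2
#2 VA=0x380613B0F (w,kernel):
  L0 @0x1F[14] → 0x2D007  P=1,RW=1,US=1,PS=0
  L1 @0x2D[3] → 0x2E007  P=1,RW=1,US=1,PS=0
  L2 @0x2E[19] → 0x31005  P=1,RW=0,US=1,PS=0
  ⇒ fault: PROTECTION_VIOLATION  — 3 lookups
#3 VA=0x480C00C17 (w,kernel):
  L0 @0x1F[18] → 0x33007  P=1,RW=1,US=1,PS=0
  L1 @0x33[6] → 0x71004  P=0,RW=0,US=1,PS=0
  ⇒ fault: PAGE_NOT_PRESENT  — 2 lookups
#4 VA=0x3C1A000CE (w,user):
  L0 @0x1F[15] → 0x35007  P=1,RW=1,US=1,PS=0
  L1 @0x35[13] → 0x36007  P=1,RW=1,US=1,PS=0
  L2 @0x36[0] → 0x3A007  P=1,RW=1,US=1,PS=0
  ⇒ phys 0x3A0CE  [3 reads]

Access #2 fault: PROTECTION_VIOLATION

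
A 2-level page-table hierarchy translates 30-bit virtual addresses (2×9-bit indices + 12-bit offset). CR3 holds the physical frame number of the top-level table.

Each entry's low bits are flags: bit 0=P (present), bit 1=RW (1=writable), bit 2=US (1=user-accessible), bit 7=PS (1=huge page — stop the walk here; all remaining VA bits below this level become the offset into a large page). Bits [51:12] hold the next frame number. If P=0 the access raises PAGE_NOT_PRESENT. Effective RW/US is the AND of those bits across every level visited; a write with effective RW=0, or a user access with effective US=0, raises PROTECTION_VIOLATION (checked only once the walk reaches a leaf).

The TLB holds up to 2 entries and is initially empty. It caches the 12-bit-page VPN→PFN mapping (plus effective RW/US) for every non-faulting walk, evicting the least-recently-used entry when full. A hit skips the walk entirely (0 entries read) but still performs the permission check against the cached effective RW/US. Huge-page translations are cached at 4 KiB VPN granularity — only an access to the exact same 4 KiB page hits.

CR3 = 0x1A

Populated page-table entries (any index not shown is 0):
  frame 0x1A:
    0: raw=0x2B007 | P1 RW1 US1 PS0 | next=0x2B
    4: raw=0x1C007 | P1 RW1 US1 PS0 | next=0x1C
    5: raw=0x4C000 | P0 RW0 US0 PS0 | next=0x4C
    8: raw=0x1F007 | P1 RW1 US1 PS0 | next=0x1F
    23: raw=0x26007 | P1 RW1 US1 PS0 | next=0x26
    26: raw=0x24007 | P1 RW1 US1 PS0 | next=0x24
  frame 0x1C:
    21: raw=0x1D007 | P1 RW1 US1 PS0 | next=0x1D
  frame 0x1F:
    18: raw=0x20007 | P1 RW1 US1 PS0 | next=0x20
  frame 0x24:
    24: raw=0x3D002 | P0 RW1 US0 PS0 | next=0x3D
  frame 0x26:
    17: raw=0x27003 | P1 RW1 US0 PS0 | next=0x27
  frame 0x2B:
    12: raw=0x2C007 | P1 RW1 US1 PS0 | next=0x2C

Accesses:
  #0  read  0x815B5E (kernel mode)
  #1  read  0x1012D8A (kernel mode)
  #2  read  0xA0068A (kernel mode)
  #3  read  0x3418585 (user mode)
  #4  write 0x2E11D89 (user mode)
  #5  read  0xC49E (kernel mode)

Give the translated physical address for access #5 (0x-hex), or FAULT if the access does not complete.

Per-access translation:
#0 VA=0x815B5E (r,kernel):
  lvl0: tbl 0x1A, slot 4 ⇒ 0x1C007 (P1/RW1/US1/PS0)
  lvl1: tbl 0x1C, slot 21 ⇒ 0x1D007 (P1/RW1/US1/PS0)
  ⇒ phys 0x1DB5E  [2 reads]
#1 VA=0x1012D8A (r,kernel):
  lvl0: tbl 0x1A, slot 8 ⇒ 0x1F007 (P1/RW1/US1/PS0)
  lvl1: tbl 0x1F, slot 18 ⇒ 0x20007 (P1/RW1/US1/PS0)
  ⇒ phys 0x20D8A  [2 reads]
#2 VA=0xA0068A (r,kernel):
  lvl0: tbl 0x1A, slot 5 ⇒ 0x4C000 (P0/RW0/US0/PS0)
  ✗ PAGE_NOT_PRESENT  [1 reads]
#3 VA=0x3418585 (r,user):
  lvl0: tbl 0x1A, slot 26 ⇒ 0x24007 (P1/RW1/US1/PS0)
  lvl1: tbl 0x24, slot 24 ⇒ 0x3D002 (P0/RW1/US0/PS0)
  ✗ PAGE_NOT_PRESENT  [2 reads]
#4 VA=0x2E11D89 (w,user):
  lvl0: tbl 0x1A, slot 23 ⇒ 0x26007 (P1/RW1/US1/PS0)
  lvl1: tbl 0x26, slot 17 ⇒ 0x27003 (P1/RW1/US0/PS0)
  ✗ PROTECTION_VIOLATION  [2 reads]
#5 VA=0xC49E (r,kernel):
  lvl0: tbl 0x1A, slot 0 ⇒ 0x2B007 (P1/RW1/US1/PS0)
  lvl1: tbl 0x2B, slot 12 ⇒ 0x2C007 (P1/RW1/US1/PS0)
  ⇒ phys 0x2C49E  [2 reads]

Access #5 PA: 0x2C49E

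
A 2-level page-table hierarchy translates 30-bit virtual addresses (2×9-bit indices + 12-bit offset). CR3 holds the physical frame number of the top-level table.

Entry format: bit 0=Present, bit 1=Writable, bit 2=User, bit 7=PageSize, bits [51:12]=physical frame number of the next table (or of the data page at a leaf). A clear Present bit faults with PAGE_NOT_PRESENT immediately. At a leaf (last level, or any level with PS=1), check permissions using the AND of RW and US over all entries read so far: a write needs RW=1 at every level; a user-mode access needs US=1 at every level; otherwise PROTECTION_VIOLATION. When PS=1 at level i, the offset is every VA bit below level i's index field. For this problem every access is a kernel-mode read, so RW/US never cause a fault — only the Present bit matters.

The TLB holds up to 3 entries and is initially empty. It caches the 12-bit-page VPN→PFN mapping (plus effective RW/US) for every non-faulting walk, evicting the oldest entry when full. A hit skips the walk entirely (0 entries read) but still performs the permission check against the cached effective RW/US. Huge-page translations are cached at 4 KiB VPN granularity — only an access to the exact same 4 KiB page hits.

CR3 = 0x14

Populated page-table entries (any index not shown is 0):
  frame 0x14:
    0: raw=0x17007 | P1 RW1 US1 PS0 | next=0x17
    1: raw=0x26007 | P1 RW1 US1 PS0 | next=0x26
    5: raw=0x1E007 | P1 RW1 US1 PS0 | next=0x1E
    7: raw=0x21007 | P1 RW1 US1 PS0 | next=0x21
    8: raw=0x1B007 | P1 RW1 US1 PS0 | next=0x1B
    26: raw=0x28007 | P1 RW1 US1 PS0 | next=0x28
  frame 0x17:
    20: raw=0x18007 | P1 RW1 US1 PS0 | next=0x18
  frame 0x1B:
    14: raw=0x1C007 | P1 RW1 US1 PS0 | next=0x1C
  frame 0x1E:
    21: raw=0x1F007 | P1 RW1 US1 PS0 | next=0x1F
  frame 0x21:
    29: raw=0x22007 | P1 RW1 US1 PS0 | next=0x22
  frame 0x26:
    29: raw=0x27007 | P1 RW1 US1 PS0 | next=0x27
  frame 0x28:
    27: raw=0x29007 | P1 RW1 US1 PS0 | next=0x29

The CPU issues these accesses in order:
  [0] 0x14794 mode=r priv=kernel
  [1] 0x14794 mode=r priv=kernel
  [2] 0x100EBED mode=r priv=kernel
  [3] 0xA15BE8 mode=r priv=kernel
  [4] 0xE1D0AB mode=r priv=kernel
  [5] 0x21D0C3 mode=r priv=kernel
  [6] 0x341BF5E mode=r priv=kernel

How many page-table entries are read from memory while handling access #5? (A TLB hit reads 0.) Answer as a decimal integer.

Per-access translation:
#0 VA=0x14794 (r,kernel):
  L0: frame=0x14 idx=0 entry=0x17007 [P=1 RW=1 US=1 PS=0]
  L1: frame=0x17 idx=20 entry=0x18007 [P=1 RW=1 US=1 PS=0]
  ✓ 0x18794  — 2 lookups
#1 VA=0x14794 (r,kernel):
  TLB hit vpn=0x14 → PA=0x18794
#2 VA=0x100EBED (r,kernel):
  L0: frame=0x14 idx=8 entry=0x1B007 [P=1 RW=1 US=1 PS=0]
  L1: frame=0x1B idx=14 entry=0x1C007 [P=1 RW=1 US=1 PS=0]
  ✓ 0x1CBED  — 2 lookups
#3 VA=0xA15BE8 (r,kernel):
  L0: frame=0x14 idx=5 entry=0x1E007 [P=1 RW=1 US=1 PS=0]
  L1: frame=0x1E idx=21 entry=0x1F007 [P=1 RW=1 US=1 PS=0]
  ✓ 0x1FBE8  — 2 lookups
#4 VA=0xE1D0AB (r,kernel):
  L0: frame=0x14 idx=7 entry=0x21007 [P=1 RW=1 US=1 PS=0]
  L1: frame=0x21 idx=29 entry=0x22007 [P=1 RW=1 US=1 PS=0]
  ✓ 0x220AB  — 2 lookups
#5 VA=0x21D0C3 (r,kernel):
  L0: frame=0x14 idx=1 entry=0x26007 [P=1 RW=1 US=1 PS=0]
  L1: frame=0x26 idx=29 entry=0x27007 [P=1 RW=1 US=1 PS=0]
  ✓ 0x270C3  — 2 lookups
#6 VA=0x341BF5E (r,kernel):
  L0: frame=0x14 idx=26 entry=0x28007 [P=1 RW=1 US=1 PS=0]
  L1: frame=0x28 idx=27 entry=0x29007 [P=1 RW=1 US=1 PS=0]
  ✓ 0x29F5E  — 2 lookups

Entries read for #5: 2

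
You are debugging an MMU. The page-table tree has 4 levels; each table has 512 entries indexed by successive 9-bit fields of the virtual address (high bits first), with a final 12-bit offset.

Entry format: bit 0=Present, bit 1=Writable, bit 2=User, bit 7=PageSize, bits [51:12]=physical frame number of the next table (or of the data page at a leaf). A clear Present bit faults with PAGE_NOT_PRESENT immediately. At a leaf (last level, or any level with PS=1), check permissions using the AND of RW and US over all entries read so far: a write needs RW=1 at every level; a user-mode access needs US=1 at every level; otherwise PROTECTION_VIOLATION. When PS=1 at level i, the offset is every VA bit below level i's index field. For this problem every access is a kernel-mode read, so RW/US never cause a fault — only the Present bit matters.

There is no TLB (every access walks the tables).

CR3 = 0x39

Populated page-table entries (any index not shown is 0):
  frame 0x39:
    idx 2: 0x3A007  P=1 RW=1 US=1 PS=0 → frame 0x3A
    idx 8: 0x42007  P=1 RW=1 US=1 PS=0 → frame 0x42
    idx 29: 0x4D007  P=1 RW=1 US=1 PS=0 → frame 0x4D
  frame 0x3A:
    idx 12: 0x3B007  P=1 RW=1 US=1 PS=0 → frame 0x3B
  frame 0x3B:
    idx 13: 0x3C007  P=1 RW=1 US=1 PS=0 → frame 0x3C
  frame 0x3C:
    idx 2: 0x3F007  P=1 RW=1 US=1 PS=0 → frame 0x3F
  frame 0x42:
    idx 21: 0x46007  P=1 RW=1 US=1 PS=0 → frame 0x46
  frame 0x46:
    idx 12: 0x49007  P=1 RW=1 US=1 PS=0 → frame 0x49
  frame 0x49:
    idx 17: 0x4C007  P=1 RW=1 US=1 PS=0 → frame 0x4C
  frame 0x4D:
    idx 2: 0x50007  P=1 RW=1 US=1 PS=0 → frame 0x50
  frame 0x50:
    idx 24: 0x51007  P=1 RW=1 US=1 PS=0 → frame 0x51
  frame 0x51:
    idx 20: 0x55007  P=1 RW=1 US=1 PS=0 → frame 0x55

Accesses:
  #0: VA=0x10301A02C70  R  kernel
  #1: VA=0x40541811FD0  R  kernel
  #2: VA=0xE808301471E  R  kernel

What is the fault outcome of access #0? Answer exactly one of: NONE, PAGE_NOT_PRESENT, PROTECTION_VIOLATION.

Per-access translation:
#0 VA=0x10301A02C70 (r,kernel):
  L0: frame=0x39 idx=2 entry=0x3A007 [P=1 RW=1 US=1 PS=0]
  L1: frame=0x3A idx=12 entry=0x3B007 [P=1 RW=1 US=1 PS=0]
  L2: frame=0x3B idx=13 entry=0x3C007 [P=1 RW=1 US=1 PS=0]
  L3: frame=0x3C idx=2 entry=0x3F007 [P=1 RW=1 US=1 PS=0]
  ✓ 0x3FC70  — 4 lookups
#1 VA=0x40541811FD0 (r,kernel):
  L0: frame=0x39 idx=8 entry=0x42007 [P=1 RW=1 US=1 PS=0]
  L1: frame=0x42 idx=21 entry=0x46007 [P=1 RW=1 US=1 PS=0]
  L2: frame=0x46 idx=12 entry=0x49007 [P=1 RW=1 US=1 PS=0]
  L3: frame=0x49 idx=17 entry=0x4C007 [P=1 RW=1 US=1 PS=0]
  ✓ 0x4CFD0  — 4 lookups
#2 VA=0xE808301471E (r,kernel):
  L0: frame=0x39 idx=29 entry=0x4D007 [P=1 RW=1 US=1 PS=0]
  L1: frame=0x4D idx=2 entry=0x50007 [P=1 RW=1 US=1 PS=0]
  L2: frame=0x50 idx=24 entry=0x51007 [P=1 RW=1 US=1 PS=0]
  L3: frame=0x51 idx=20 entry=0x55007 [P=1 RW=1 US=1 PS=0]
  ✓ 0x5571E  — 4 lookups

Access #0 fault: NONE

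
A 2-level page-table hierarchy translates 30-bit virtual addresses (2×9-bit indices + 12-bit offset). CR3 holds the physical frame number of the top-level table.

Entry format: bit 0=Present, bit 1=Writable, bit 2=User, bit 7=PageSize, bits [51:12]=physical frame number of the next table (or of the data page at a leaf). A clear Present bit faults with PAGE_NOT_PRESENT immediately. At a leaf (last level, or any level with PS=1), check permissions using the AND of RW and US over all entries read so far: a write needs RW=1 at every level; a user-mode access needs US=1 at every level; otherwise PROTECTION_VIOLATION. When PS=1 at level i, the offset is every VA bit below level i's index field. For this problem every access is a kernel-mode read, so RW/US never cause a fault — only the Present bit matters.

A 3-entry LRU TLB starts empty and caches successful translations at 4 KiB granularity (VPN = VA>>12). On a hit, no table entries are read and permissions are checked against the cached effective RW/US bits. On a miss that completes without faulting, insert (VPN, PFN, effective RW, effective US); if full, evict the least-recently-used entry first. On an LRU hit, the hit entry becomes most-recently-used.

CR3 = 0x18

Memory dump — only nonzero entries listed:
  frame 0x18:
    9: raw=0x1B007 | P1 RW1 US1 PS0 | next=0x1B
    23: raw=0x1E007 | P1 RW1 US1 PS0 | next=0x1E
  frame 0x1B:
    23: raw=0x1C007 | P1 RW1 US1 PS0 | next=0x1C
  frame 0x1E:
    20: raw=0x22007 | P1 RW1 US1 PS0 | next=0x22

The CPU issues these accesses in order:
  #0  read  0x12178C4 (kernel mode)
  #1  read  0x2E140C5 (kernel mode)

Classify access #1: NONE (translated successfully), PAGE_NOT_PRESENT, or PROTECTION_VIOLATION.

Per-access translation:
#0 VA=0x12178C4 (r,kernel):
  [0] read 0x18 idx=9: raw=0x1B007 flags P=1 W=1 U=1 S=0
  [1] read 0x1B idx=23: raw=0x1C007 flags P=1 W=1 U=1 S=0
  → PA=0x1C8C4  (2 entries read)
#1 VA=0x2E140C5 (r,kernel):
  [0] read 0x18 idx=23: raw=0x1E007 flags P=1 W=1 U=1 S=0
  [1] read 0x1E idx=20: raw=0x22007 flags P=1 W=1 U=1 S=0
  → PA=0x220C5  (2 entries read)

Access #1 fault: NONE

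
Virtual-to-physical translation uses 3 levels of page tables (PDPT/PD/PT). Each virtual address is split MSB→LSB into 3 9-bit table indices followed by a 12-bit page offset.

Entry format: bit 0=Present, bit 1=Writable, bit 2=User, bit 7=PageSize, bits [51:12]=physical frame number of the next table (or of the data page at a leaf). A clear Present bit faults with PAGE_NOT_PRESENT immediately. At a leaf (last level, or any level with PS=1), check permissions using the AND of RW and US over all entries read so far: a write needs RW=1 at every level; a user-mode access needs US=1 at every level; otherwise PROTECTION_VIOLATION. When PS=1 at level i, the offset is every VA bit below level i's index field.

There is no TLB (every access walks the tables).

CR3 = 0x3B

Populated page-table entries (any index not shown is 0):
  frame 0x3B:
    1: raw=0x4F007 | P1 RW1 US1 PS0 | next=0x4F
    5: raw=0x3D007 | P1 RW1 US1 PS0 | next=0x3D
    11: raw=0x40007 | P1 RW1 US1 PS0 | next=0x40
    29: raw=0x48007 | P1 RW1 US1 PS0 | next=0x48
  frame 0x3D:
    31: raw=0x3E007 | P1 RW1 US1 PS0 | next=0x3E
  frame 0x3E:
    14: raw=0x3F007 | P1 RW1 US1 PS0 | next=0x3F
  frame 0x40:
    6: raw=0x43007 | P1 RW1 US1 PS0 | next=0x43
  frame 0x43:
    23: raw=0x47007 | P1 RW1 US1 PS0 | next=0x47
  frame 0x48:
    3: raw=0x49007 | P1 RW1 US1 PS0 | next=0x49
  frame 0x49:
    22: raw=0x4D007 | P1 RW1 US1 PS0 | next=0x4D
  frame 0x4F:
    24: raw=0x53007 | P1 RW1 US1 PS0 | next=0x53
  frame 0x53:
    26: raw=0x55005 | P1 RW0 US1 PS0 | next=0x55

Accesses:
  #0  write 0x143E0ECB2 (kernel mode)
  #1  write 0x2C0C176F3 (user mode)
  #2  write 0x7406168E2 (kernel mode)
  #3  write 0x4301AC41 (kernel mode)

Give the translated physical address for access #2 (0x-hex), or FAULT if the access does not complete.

Per-access translation:
#0 VA=0x143E0ECB2 (w,kernel):
  [0] read 0x3B idx=5: raw=0x3D007 flags P=1 W=1 U=1 S=0
  [1] read 0x3D idx=31: raw=0x3E007 flags P=1 W=1 U=1 S=0
  [2] read 0x3E idx=14: raw=0x3F007 flags P=1 W=1 U=1 S=0
  ✓ 0x3FCB2  — 3 lookups
#1 VA=0x2C0C176F3 (w,user):
  [0] read 0x3B idx=11: raw=0x40007 flags P=1 W=1 U=1 S=0
  [1] read 0x40 idx=6: raw=0x43007 flags P=1 W=1 U=1 S=0
  [2] read 0x43 idx=23: raw=0x47007 flags P=1 W=1 U=1 S=0
  ✓ 0x476F3  — 3 lookups
#2 VA=0x7406168E2 (w,kernel):
  [0] read 0x3B idx=29: raw=0x48007 flags P=1 W=1 U=1 S=0
  [1] read 0x48 idx=3: raw=0x49007 flags P=1 W=1 U=1 S=0
  [2] read 0x49 idx=22: raw=0x4D007 flags P=1 W=1 U=1 S=0
  ✓ 0x4D8E2  — 3 lookups
#3 VA=0x4301AC41 (w,kernel):
  [0] read 0x3B idx=1: raw=0x4F007 flags P=1 W=1 U=1 S=0
  [1] read 0x4F idx=24: raw=0x53007 flags P=1 W=1 U=1 S=0
  [2] read 0x53 idx=26: raw=0x55005 flags P=1 W=0 U=1 S=0
  ⇒ fault: PROTECTION_VIOLATION  — 3 lookups

Access #2 PA: 0x4D8E2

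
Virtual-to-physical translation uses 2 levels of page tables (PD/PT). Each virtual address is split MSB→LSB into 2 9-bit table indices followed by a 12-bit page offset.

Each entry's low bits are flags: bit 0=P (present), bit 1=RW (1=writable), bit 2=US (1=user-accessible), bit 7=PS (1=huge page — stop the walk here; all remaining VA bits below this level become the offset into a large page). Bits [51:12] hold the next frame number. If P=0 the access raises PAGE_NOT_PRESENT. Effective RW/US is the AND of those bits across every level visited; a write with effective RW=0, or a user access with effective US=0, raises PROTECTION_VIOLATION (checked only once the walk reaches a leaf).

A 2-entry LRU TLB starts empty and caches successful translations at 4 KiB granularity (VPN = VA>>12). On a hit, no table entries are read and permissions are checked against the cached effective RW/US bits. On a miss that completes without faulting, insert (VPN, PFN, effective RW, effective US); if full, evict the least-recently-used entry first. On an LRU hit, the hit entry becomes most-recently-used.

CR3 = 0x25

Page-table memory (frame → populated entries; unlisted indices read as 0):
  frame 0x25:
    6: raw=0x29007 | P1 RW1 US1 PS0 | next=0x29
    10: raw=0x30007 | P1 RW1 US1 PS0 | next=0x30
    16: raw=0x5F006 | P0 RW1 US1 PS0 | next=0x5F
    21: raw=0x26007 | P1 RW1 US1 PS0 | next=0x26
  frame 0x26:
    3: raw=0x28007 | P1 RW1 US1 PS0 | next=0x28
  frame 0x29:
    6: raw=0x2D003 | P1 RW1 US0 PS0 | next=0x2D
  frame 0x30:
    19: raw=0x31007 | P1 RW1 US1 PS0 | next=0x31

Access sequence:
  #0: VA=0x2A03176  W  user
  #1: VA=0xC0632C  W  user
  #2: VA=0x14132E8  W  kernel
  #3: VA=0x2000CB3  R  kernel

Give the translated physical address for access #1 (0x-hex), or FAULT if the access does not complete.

Trace:
#0 VA=0x2A03176 (w,user):
  [0] read 0x25 idx=21: raw=0x26007 flags P=1 W=1 U=1 S=0
  [1] read 0x26 idx=3: raw=0x28007 flags P=1 W=1 U=1 S=0
  → PA=0x28176  (2 entries read)
#1 VA=0xC0632C (w,user):
  [0] read 0x25 idx=6: raw=0x29007 flags P=1 W=1 U=1 S=0
  [1] read 0x29 idx=6: raw=0x2D003 flags P=1 W=1 U=0 S=0
  ⇒ fault: PROTECTION_VIOLATION  — 2 lookups
#2 VA=0x14132E8 (w,kernel):
  [0] read 0x25 idx=10: raw=0x30007 flags P=1 W=1 U=1 S=0
  [1] read 0x30 idx=19: raw=0x31007 flags P=1 W=1 U=1 S=0
  → PA=0x312E8  (2 entries read)
#3 VA=0x2000CB3 (r,kernel):
  [0] read 0x25 idx=16: raw=0x5F006 flags P=0 W=1 U=1 S=0
  ⇒ fault: PAGE_NOT_PRESENT  — 1 lookups

Access #1 PA: FAULT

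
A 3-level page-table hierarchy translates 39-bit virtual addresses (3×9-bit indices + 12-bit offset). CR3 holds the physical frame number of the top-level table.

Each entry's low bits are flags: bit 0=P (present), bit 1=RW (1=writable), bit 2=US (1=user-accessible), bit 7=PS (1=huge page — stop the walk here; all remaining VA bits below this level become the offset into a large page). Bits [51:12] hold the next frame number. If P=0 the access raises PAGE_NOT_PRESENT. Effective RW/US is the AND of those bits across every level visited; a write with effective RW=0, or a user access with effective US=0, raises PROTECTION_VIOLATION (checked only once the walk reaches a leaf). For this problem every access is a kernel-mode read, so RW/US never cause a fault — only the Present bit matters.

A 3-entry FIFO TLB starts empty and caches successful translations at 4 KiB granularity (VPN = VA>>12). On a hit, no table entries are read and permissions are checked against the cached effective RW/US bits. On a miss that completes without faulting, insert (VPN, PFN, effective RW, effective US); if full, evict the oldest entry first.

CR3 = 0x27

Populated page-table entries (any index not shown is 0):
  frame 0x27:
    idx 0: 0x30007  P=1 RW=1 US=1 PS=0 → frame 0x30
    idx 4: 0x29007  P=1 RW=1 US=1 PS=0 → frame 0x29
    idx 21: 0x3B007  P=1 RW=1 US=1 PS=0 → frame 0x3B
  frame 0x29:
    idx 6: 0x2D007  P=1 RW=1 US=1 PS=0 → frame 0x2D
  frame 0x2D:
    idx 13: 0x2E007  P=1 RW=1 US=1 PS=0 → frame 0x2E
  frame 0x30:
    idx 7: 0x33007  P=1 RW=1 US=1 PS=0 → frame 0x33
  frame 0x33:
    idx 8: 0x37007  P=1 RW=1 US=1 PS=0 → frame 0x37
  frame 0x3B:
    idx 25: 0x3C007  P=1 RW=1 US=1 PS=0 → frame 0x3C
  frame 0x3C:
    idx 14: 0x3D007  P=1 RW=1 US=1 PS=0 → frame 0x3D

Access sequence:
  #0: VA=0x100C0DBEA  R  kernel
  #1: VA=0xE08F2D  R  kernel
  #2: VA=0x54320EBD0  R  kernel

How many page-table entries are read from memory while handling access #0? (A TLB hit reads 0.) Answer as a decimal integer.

Per-access translation:
#0 VA=0x100C0DBEA (r,kernel):
  L0 @0x27[4] → 0x29007  P=1,RW=1,US=1,PS=0
  L1 @0x29[6] → 0x2D007  P=1,RW=1,US=1,PS=0
  L2 @0x2D[13] → 0x2E007  P=1,RW=1,US=1,PS=0
  ✓ 0x2EBEA  — 3 lookups
#1 VA=0xE08F2D (r,kernel):
  L0 @0x27[0] → 0x30007  P=1,RW=1,US=1,PS=0
  L1 @0x30[7] → 0x33007  P=1,RW=1,US=1,PS=0
  L2 @0x33[8] → 0x37007  P=1,RW=1,US=1,PS=0
  ✓ 0x37F2D  — 3 lookups
#2 VA=0x54320EBD0 (r,kernel):
  L0 @0x27[21] → 0x3B007  P=1,RW=1,US=1,PS=0
  L1 @0x3B[25] → 0x3C007  P=1,RW=1,US=1,PS=0
  L2 @0x3C[14] → 0x3D007  P=1,RW=1,US=1,PS=0
  ✓ 0x3DBD0  — 3 lookups

Entries read for #0: 3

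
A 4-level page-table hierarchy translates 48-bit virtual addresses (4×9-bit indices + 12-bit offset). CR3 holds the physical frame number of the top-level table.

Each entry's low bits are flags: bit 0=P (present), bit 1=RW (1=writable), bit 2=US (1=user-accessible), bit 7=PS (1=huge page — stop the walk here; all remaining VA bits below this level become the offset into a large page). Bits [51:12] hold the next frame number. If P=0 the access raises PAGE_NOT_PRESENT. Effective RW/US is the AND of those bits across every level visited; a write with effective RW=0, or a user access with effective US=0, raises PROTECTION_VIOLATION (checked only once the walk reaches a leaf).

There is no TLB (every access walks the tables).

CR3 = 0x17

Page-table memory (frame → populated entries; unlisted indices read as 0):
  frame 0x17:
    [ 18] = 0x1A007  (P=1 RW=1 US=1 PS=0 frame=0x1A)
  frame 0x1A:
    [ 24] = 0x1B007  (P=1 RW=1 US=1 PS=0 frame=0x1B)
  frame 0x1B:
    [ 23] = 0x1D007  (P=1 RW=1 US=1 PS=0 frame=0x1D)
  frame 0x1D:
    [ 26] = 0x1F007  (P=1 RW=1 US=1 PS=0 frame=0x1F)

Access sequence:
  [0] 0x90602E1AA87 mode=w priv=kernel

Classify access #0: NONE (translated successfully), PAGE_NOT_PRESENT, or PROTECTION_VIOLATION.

Walk each access:
#0 VA=0x90602E1AA87 (w,kernel):
  L0: frame=0x17 idx=18 entry=0x1A007 [P=1 RW=1 US=1 PS=0]
  L1: frame=0x1A idx=24 entry=0x1B007 [P=1 RW=1 US=1 PS=0]
  L2: frame=0x1B idx=23 entry=0x1D007 [P=1 RW=1 US=1 PS=0]
  L3: frame=0x1D idx=26 entry=0x1F007 [P=1 RW=1 US=1 PS=0]
  ✓ 0x1FA87  — 4 lookups

Access #0 fault: NONE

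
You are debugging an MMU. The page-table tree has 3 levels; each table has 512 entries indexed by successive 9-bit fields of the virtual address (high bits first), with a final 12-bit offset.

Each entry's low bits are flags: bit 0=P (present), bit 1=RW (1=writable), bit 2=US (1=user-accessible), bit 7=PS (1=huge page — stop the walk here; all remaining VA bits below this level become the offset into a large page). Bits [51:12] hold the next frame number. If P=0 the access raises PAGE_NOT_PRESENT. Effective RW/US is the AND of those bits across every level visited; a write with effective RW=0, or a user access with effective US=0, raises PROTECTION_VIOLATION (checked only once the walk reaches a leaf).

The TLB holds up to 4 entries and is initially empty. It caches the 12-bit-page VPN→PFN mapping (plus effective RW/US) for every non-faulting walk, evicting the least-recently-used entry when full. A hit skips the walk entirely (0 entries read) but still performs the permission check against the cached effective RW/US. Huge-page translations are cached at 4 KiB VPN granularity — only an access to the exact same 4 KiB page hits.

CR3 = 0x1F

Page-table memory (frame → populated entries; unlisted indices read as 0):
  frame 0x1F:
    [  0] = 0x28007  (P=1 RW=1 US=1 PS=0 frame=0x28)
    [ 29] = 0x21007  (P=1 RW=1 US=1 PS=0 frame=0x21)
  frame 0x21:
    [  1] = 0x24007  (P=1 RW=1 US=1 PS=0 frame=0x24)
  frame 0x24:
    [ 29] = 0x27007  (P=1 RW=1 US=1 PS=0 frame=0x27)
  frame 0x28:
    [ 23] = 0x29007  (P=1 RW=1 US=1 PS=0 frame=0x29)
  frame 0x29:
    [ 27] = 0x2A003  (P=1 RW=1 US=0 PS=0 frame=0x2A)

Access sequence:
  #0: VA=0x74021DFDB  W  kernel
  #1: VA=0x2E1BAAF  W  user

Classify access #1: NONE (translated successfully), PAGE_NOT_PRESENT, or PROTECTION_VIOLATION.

Per-access translation:
#0 VA=0x74021DFDB (w,kernel):
  L0: frame=0x1F idx=29 entry=0x21007 [P=1 RW=1 US=1 PS=0]
  L1: frame=0x21 idx=1 entry=0x24007 [P=1 RW=1 US=1 PS=0]
  L2: frame=0x24 idx=29 entry=0x27007 [P=1 RW=1 US=1 PS=0]
  ✓ 0x27FDB  — 3 lookups
#1 VA=0x2E1BAAF (w,user):
  L0: frame=0x1F idx=0 entry=0x28007 [P=1 RW=1 US=1 PS=0]
  L1: frame=0x28 idx=23 entry=0x29007 [P=1 RW=1 US=1 PS=0]
  L2: frame=0x29 idx=27 entry=0x2A003 [P=1 RW=1 US=0 PS=0]
  ⇒ fault: PROTECTION_VIOLATION  — 3 lookups

Access #1 fault: PROTECTION_VIOLATION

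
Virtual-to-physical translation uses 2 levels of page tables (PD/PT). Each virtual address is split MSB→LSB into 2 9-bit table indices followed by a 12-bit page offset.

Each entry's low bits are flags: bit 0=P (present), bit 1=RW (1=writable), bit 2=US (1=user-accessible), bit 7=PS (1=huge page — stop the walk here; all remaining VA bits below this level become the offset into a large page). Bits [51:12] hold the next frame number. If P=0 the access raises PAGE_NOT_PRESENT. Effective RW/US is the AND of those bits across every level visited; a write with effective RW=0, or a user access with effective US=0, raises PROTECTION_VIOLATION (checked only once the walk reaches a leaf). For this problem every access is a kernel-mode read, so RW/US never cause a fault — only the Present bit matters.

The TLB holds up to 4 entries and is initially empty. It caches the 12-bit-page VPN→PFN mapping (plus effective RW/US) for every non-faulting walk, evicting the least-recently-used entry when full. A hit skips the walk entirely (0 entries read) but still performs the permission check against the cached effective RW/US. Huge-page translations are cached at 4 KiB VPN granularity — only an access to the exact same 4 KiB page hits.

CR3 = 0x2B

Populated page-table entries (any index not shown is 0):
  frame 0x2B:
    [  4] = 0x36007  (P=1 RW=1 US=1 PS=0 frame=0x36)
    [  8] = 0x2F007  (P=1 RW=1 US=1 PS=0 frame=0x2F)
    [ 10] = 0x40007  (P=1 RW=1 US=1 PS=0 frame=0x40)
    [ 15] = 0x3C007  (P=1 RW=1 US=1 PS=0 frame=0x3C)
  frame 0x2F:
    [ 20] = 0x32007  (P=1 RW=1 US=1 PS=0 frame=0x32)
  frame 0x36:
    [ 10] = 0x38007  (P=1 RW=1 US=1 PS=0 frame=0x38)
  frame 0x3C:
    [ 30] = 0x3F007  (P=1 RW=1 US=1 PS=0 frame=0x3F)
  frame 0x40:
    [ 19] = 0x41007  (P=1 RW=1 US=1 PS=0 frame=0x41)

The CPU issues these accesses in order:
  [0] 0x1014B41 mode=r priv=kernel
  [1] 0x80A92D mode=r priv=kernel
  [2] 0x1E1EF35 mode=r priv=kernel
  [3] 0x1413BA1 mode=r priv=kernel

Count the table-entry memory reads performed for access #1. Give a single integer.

Walk each access:
#0 VA=0x1014B41 (r,kernel):
  [0] read 0x2B idx=8: raw=0x2F007 flags P=1 W=1 U=1 S=0
  [1] read 0x2F idx=20: raw=0x32007 flags P=1 W=1 U=1 S=0
  ✓ 0x32B41  — 2 lookups
#1 VA=0x80A92D (r,kernel):
  [0] read 0x2B idx=4: raw=0x36007 flags P=1 W=1 U=1 S=0
  [1] read 0x36 idx=10: raw=0x38007 flags P=1 W=1 U=1 S=0
  ✓ 0x3892D  — 2 lookups
#2 VA=0x1E1EF35 (r,kernel):
  [0] read 0x2B idx=15: raw=0x3C007 flags P=1 W=1 U=1 S=0
  [1] read 0x3C idx=30: raw=0x3F007 flags P=1 W=1 U=1 S=0
  ✓ 0x3FF35  — 2 lookups
#3 VA=0x1413BA1 (r,kernel):
  [0] read 0x2B idx=10: raw=0x40007 flags P=1 W=1 U=1 S=0
  [1] read 0x40 idx=19: raw=0x41007 flags P=1 W=1 U=1 S=0
  ✓ 0x41BA1  — 2 lookups

Entries read for #1: 2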